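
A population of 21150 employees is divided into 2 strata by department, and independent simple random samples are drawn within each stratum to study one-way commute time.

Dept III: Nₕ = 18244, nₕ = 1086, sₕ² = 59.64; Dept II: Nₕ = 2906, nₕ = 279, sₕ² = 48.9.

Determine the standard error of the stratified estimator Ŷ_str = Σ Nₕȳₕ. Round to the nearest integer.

Var(Ŷ_str) = Σₕ Nₕ²(1 − fₕ)sₕ²/nₕ.
Dept III: 18244²·(1 − 1086/18244)·59.64/1086 = 1.7190739 × 10^7.
Dept II: 2906²·(1 − 279/2906)·48.9/279 = 1.338013 × 10^6.
Sum = 1.8528752 × 10^7.
SE = √(1.8528752 × 10^7) = 4305.

4305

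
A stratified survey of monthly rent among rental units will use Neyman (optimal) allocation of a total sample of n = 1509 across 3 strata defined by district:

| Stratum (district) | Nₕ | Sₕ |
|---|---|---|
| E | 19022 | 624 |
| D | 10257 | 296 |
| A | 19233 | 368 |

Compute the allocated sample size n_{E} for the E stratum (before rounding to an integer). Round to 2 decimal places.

Neyman allocation: nₕ = n·NₕSₕ / Σⱼ NⱼSⱼ.
Σ NⱼSⱼ = 19022·624 + 10257·296 + 19233·368 = 2.1983544 × 10^7.
n_{E} = 1509·19022·624 / (2.1983544 × 10^7) = 814.76.

814.76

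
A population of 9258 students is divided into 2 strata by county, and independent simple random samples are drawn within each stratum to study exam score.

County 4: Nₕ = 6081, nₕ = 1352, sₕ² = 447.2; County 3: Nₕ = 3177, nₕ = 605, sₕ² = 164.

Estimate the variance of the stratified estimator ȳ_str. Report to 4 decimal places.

Var(ȳ_str) = Σₕ Wₕ²(1 − fₕ)sₕ²/nₕ with Wₕ = Nₕ/N, N = 9258.
County 4: Wₕ = 0.65683733; term = 0.65683733²·(1 − 0.22233185)·447.2/1352 = 0.11097753.
County 3: Wₕ = 0.34316267; term = 0.34316267²·(1 − 0.19043122)·164/605 = 0.025842963.
Sum = 0.13682049.

0.1368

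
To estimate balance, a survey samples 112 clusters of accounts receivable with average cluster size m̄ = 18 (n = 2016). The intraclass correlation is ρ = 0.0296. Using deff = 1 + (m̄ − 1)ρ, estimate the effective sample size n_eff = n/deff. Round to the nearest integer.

1341

deff = 1 + (18 − 1)·0.0296 = 1 + 0.5032 = 1.5032.
n_eff = 2016 / 1.5032 = 1341.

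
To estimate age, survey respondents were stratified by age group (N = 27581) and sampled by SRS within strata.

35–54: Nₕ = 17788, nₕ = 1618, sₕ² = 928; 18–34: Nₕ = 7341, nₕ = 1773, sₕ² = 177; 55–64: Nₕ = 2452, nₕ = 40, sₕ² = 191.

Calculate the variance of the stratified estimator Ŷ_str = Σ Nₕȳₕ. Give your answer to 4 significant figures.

Var(Ŷ_str) = Σₕ Nₕ²(1 − fₕ)sₕ²/nₕ.
35–54: 17788²·(1 − 1618/17788)·928/1618 = 1.6497062 × 10^8.
18–34: 7341²·(1 − 1773/7341)·177/1773 = 4.0805526 × 10^6.
55–64: 2452²·(1 − 40/2452)·191/40 = 2.824042 × 10^7.
Sum = 1.9729159 × 10^8.

1.973 × 10^8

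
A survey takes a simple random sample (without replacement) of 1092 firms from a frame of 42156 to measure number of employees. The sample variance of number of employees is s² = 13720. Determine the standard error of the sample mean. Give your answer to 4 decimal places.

Under SRS without replacement, Var(ȳ) = (1 − f)·s²/n with f = n/N = 1092/42156 = 0.02590379.
Var(ȳ) = (1 − 0.02590379)·13720/1092 = 0.97409621·12.564103 = 12.238645.
SE(ȳ) = √(12.238645) = 3.4984.

3.4984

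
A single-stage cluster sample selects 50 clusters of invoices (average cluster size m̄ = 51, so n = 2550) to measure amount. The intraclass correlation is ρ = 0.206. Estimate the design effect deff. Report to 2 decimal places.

deff = 1 + (51 − 1)·0.206 = 1 + 10.3 = 11.3.

11.30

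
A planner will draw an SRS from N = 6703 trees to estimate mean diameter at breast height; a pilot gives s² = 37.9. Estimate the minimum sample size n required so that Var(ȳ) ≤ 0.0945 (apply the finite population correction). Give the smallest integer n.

Without fpc, n₀ = s²/D = 37.9/0.0945 = 401.0582.
With fpc, (1 − n/N)·s²/n ≤ D requires n ≥ n₀/(1 + n₀/N) = 401.0582/(1 + 401.0582/6703) = 378.4165.
Rounding up, n = 379.

379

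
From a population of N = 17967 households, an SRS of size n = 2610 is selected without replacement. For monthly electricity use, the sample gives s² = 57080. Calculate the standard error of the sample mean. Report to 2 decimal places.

4.32

Under SRS without replacement, Var(ȳ) = (1 − f)·s²/n with f = n/N = 2610/17967 = 0.14526632.
Var(ȳ) = (1 − 0.14526632)·57080/2610 = 0.85473368·21.869732 = 18.692796.
SE(ȳ) = √(18.692796) = 4.32.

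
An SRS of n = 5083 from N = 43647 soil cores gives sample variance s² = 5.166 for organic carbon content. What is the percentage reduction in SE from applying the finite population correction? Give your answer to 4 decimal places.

f = n/N = 5083/43647 = 0.11645703.
SE_no-fpc = √(s²/n) = 0.031879914; SE_fpc = √((1−f)s²/n) = 0.029966152.
Ratio = √(1−f) = 0.93996966. Reduction = 100·(1 − 0.93996966) = 6.0030%.

6.0030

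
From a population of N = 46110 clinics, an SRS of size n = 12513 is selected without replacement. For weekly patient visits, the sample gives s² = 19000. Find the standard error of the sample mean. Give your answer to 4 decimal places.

1.0518

Under SRS without replacement, Var(ȳ) = (1 − f)·s²/n with f = n/N = 12513/46110 = 0.27137280.
Var(ȳ) = (1 − 0.27137280)·19000/12513 = 0.72862720·1.5184208 = 1.1063627.
SE(ȳ) = √(1.1063627) = 1.0518.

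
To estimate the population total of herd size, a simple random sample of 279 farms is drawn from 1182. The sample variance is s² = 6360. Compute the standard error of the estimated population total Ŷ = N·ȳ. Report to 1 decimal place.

4932.6

Var(Ŷ) = N²·Var(ȳ) = N²·(1 − n/N)·s²/n.
f = 279/1182 = 0.23604061; Var(ȳ) = 0.76395939·6360/279 = 17.414988.
Var(Ŷ) = 1182² · 17.414988 = 2.4330898 × 10^7.
SE(Ŷ) = √(2.4330898 × 10^7) = 4932.6.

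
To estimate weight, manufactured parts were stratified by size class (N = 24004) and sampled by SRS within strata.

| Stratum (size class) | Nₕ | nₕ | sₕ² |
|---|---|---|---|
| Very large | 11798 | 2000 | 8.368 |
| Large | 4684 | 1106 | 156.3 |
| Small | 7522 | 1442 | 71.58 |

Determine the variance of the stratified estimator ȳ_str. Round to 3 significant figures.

0.00889

Var(ȳ_str) = Σₕ Wₕ²(1 − fₕ)sₕ²/nₕ with Wₕ = Nₕ/N, N = 24004.
Very large: Wₕ = 0.49150142; term = 0.49150142²·(1 − 0.16952026)·8.368/2000 = 8.3940252 × 10^-4.
Large: Wₕ = 0.19513414; term = 0.19513414²·(1 − 0.23612297)·156.3/1106 = 0.0041104923.
Small: Wₕ = 0.31336444; term = 0.31336444²·(1 − 0.19170433)·71.58/1442 = 0.0039399989.
Sum = 0.0088898937.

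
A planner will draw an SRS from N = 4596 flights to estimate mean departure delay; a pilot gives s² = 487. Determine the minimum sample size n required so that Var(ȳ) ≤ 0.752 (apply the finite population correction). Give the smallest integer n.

Without fpc, n₀ = s²/D = 487/0.752 = 647.6064.
With fpc, (1 − n/N)·s²/n ≤ D requires n ≥ n₀/(1 + n₀/N) = 647.6064/(1 + 647.6064/4596) = 567.6244.
Rounding up, n = 568.

568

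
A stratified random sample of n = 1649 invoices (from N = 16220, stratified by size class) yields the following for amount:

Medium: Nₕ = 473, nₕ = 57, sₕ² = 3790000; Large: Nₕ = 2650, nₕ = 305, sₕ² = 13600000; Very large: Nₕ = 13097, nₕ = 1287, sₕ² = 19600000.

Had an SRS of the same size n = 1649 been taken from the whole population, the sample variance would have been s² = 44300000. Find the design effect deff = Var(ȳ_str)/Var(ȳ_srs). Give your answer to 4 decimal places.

Var(ȳ_str) = Σ Wₕ²(1−fₕ)sₕ²/nₕ with Wₕ = Nₕ/16220:
  Medium: (473/16220)²·(1−57/473)·3790000/57 = 49.729847
  Large: (2650/16220)²·(1−305/2650)·13600000/305 = 1053.237
  Very large: (13097/16220)²·(1−1287/13097)·19600000/1287 = 8953.5971
  → Var(ȳ_str) = 10056.564.
Var(ȳ_srs) = (1 − 1649/16220)·44300000/1649 = 24133.57.
deff = 10056.564 / 24133.57 = 0.4167.

0.4167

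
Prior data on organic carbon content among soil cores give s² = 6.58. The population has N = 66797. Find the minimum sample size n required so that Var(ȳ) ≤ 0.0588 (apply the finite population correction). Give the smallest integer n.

Without fpc, n₀ = s²/D = 6.58/0.0588 = 111.9048.
With fpc, (1 − n/N)·s²/n ≤ D requires n ≥ n₀/(1 + n₀/N) = 111.9048/(1 + 111.9048/66797) = 111.7176.
Rounding up, n = 112.

112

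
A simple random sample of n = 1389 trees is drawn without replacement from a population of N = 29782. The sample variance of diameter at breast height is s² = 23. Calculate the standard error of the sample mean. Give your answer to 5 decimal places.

0.12564

Under SRS without replacement, Var(ȳ) = (1 − f)·s²/n with f = n/N = 1389/29782 = 0.04663891.
Var(ȳ) = (1 − 0.04663891)·23/1389 = 0.95336109·0.016558675 = 0.015786397.
SE(ȳ) = √(0.015786397) = 0.12564.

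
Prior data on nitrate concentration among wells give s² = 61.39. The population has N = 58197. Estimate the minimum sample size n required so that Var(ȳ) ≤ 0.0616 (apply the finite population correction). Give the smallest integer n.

980

Without fpc, n₀ = s²/D = 61.39/0.0616 = 996.5909.
With fpc, (1 − n/N)·s²/n ≤ D requires n ≥ n₀/(1 + n₀/N) = 996.5909/(1 + 996.5909/58197) = 979.8122.
Rounding up, n = 980.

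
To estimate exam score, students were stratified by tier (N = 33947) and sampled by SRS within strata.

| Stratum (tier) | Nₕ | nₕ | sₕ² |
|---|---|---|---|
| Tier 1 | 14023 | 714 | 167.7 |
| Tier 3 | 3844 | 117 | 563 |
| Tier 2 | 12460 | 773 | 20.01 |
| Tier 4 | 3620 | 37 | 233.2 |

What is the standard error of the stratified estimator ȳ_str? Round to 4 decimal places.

Var(ȳ_str) = Σₕ Wₕ²(1 − fₕ)sₕ²/nₕ with Wₕ = Nₕ/N, N = 33947.
Tier 1: Wₕ = 0.41308510; term = 0.41308510²·(1 − 0.05091635)·167.7/714 = 0.038038064.
Tier 3: Wₕ = 0.11323534; term = 0.11323534²·(1 − 0.03043704)·563/117 = 0.059822217.
Tier 2: Wₕ = 0.36704274; term = 0.36704274²·(1 − 0.06203852)·20.01/773 = 0.0032710402.
Tier 4: Wₕ = 0.10663682; term = 0.10663682²·(1 − 0.01022099)·233.2/37 = 0.070938075.
Sum = 0.1720694.
SE = √(0.1720694) = 0.4148.

0.4148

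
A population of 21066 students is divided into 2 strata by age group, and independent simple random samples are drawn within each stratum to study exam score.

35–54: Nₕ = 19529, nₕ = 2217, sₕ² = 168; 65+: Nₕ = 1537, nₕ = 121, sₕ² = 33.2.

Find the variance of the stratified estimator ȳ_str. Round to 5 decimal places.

0.05908

Var(ȳ_str) = Σₕ Wₕ²(1 − fₕ)sₕ²/nₕ with Wₕ = Nₕ/N, N = 21066.
35–54: Wₕ = 0.92703883; term = 0.92703883²·(1 − 0.11352348)·168/2217 = 0.057730681.
65+: Wₕ = 0.07296117; term = 0.07296117²·(1 − 0.07872479)·33.2/121 = 0.00134563.
Sum = 0.059076311.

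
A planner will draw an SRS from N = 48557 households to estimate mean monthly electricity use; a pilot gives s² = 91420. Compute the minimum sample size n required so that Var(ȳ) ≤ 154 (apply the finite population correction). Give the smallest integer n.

Without fpc, n₀ = s²/D = 91420/154 = 593.6364.
With fpc, (1 − n/N)·s²/n ≤ D requires n ≥ n₀/(1 + n₀/N) = 593.6364/(1 + 593.6364/48557) = 586.4665.
Rounding up, n = 587.

587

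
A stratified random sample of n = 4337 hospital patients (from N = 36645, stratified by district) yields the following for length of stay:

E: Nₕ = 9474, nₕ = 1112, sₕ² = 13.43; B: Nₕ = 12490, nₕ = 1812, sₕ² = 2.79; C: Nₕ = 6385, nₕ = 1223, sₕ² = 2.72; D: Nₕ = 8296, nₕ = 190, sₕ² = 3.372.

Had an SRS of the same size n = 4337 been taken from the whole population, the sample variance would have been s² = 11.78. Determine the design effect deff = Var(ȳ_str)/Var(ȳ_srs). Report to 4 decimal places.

0.7553

Var(ȳ_str) = Σ Wₕ²(1−fₕ)sₕ²/nₕ with Wₕ = Nₕ/36645:
  E: (9474/36645)²·(1−1112/9474)·13.43/1112 = 7.1250074 × 10^-4
  B: (12490/36645)²·(1−1812/12490)·2.79/1812 = 1.5292163 × 10^-4
  C: (6385/36645)²·(1−1223/6385)·2.72/1223 = 5.4587336 × 10^-5
  D: (8296/36645)²·(1−190/8296)·3.372/190 = 8.887505 × 10^-4
  → Var(ȳ_str) = 0.0018087602.
Var(ȳ_srs) = (1 − 4337/36645)·11.78/4337 = 0.0023947006.
deff = 0.0018087602 / 0.0023947006 = 0.7553.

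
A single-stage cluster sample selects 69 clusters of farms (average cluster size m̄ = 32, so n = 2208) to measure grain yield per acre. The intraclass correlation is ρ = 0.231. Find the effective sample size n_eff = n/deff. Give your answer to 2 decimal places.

270.56

deff = 1 + (32 − 1)·0.231 = 1 + 7.161 = 8.161.
n_eff = 2208 / 8.161 = 270.56.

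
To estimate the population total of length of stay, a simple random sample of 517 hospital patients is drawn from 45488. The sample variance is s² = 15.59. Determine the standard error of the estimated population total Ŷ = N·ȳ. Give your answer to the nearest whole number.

Var(Ŷ) = N²·Var(ȳ) = N²·(1 − n/N)·s²/n.
f = 517/45488 = 0.01136563; Var(ȳ) = 0.98863437·15.59/517 = 0.029812011.
Var(Ŷ) = 45488² · 0.029812011 = 6.1685765 × 10^7.
SE(Ŷ) = √(6.1685765 × 10^7) = 7854.

7854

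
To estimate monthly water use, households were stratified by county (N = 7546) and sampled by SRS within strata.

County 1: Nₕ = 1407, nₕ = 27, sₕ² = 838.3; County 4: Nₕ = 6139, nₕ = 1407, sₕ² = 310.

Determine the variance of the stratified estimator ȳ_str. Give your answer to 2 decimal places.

Var(ȳ_str) = Σₕ Wₕ²(1 − fₕ)sₕ²/nₕ with Wₕ = Nₕ/N, N = 7546.
County 1: Wₕ = 0.18645640; term = 0.18645640²·(1 − 0.01918977)·838.3/27 = 1.0587058.
County 4: Wₕ = 0.81354360; term = 0.81354360²·(1 − 0.22919042)·310/1407 = 0.1124026.
Sum = 1.1711084.

1.17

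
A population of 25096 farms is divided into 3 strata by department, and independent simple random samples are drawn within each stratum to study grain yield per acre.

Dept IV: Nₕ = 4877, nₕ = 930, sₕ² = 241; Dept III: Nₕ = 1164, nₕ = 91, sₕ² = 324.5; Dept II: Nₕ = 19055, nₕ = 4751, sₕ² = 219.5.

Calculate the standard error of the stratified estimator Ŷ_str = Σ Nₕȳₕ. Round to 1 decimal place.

Var(Ŷ_str) = Σₕ Nₕ²(1 − fₕ)sₕ²/nₕ.
Dept IV: 4877²·(1 − 930/4877)·241/930 = 4.9883162 × 10^6.
Dept III: 1164²·(1 − 91/1164)·324.5/91 = 4.4537518 × 10^6.
Dept II: 19055²·(1 − 4751/19055)·219.5/4751 = 1.2592616 × 10^7.
Sum = 2.2034684 × 10^7.
SE = √(2.2034684 × 10^7) = 4694.1.

4694.1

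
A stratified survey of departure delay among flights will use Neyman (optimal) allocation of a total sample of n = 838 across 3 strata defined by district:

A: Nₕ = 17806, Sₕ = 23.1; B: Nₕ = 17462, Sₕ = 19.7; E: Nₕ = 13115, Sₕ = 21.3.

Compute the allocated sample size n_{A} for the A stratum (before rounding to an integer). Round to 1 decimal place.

333.1

Neyman allocation: nₕ = n·NₕSₕ / Σⱼ NⱼSⱼ.
Σ NⱼSⱼ = 17806·23.1 + 17462·19.7 + 13115·21.3 = 1.0346695 × 10^6.
n_{A} = 838·17806·23.1 / (1.0346695 × 10^6) = 333.1.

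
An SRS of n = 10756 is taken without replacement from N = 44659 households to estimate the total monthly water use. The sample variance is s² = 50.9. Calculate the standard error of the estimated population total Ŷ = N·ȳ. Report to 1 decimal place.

Var(Ŷ) = N²·Var(ȳ) = N²·(1 − n/N)·s²/n.
f = 10756/44659 = 0.24084731; Var(ȳ) = 0.75915269·50.9/10756 = 0.0035924946.
Var(Ŷ) = 44659² · 0.0035924946 = 7.1649656 × 10^6.
SE(Ŷ) = √(7.1649656 × 10^6) = 2676.7.

2676.7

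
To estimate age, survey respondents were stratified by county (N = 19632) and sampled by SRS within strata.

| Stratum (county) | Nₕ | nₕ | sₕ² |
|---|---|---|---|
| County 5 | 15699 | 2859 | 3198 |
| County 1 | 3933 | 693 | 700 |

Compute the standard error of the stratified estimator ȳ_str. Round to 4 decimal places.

Var(ȳ_str) = Σₕ Wₕ²(1 − fₕ)sₕ²/nₕ with Wₕ = Nₕ/N, N = 19632.
County 5: Wₕ = 0.79966381; term = 0.79966381²·(1 − 0.18211351)·3198/2859 = 0.58502204.
County 1: Wₕ = 0.20033619; term = 0.20033619²·(1 − 0.17620137)·700/693 = 0.033396786.
Sum = 0.61841883.
SE = √(0.61841883) = 0.7864.

0.7864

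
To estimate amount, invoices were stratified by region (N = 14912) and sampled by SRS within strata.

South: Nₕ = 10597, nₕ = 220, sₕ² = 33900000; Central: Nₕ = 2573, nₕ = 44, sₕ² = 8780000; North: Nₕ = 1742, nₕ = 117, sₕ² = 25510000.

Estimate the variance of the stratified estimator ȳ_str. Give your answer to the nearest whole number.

84816

Var(ȳ_str) = Σₕ Wₕ²(1 − fₕ)sₕ²/nₕ with Wₕ = Nₕ/N, N = 14912.
South: Wₕ = 0.71063573; term = 0.71063573²·(1 − 0.02076059)·33900000/220 = 76200.879.
Central: Wₕ = 0.17254560; term = 0.17254560²·(1 − 0.01710066)·8780000/44 = 5839.2715.
North: Wₕ = 0.11681867; term = 0.11681867²·(1 − 0.06716418)·25510000/117 = 2775.5837.
Sum = 84815.734.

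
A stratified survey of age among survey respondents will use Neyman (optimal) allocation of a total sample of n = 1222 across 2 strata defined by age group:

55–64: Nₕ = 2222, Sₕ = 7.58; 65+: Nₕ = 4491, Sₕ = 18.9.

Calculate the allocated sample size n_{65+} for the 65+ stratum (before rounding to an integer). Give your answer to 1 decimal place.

Neyman allocation: nₕ = n·NₕSₕ / Σⱼ NⱼSⱼ.
Σ NⱼSⱼ = 2222·7.58 + 4491·18.9 = 101722.66.
n_{65+} = 1222·4491·18.9 / 101722.66 = 1019.7.

1019.7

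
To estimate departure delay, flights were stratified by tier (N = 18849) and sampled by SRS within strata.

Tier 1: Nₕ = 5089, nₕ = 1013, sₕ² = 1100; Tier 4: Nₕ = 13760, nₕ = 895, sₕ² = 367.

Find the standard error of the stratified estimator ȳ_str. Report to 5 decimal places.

0.51741

Var(ȳ_str) = Σₕ Wₕ²(1 − fₕ)sₕ²/nₕ with Wₕ = Nₕ/N, N = 18849.
Tier 1: Wₕ = 0.26998780; term = 0.26998780²·(1 − 0.19905679)·1100/1013 = 0.063397661.
Tier 4: Wₕ = 0.73001220; term = 0.73001220²·(1 − 0.06504360)·367/895 = 0.20431235.
Sum = 0.26771001.
SE = √(0.26771001) = 0.51741.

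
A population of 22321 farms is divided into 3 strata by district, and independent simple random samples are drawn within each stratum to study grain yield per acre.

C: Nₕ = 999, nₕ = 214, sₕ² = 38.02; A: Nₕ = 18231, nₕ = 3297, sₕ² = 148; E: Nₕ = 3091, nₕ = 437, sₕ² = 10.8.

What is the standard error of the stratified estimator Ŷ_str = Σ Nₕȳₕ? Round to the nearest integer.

3545

Var(Ŷ_str) = Σₕ Nₕ²(1 − fₕ)sₕ²/nₕ.
C: 999²·(1 − 214/999)·38.02/214 = 139326.42.
A: 18231²·(1 − 3297/18231)·148/3297 = 1.2221638 × 10^7.
E: 3091²·(1 − 437/3091)·10.8/437 = 202741.31.
Sum = 1.2563706 × 10^7.
SE = √(1.2563706 × 10^7) = 3545.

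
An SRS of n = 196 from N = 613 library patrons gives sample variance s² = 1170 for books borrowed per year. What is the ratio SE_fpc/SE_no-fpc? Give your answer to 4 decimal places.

0.8248

f = n/N = 196/613 = 0.31973899.
SE_no-fpc = √(s²/n) = 2.4432331; SE_fpc = √((1−f)s²/n) = 2.0151282.
Ratio = √(1−f) = 0.82477937.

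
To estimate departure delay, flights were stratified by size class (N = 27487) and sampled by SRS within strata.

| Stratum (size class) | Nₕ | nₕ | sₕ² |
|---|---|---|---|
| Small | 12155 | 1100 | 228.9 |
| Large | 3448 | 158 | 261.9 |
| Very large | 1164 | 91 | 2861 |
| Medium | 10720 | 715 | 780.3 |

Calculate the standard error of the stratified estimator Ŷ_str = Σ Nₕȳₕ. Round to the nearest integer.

14251

Var(Ŷ_str) = Σₕ Nₕ²(1 − fₕ)sₕ²/nₕ.
Small: 12155²·(1 − 1100/12155)·228.9/1100 = 2.7961909 × 10^7.
Large: 3448²·(1 − 158/3448)·261.9/158 = 1.8803624 × 10^7.
Very large: 1164²·(1 − 91/1164)·2861/91 = 3.9267131 × 10^7.
Medium: 10720²·(1 − 715/10720)·780.3/715 = 1.1704893 × 10^8.
Sum = 2.0308159 × 10^8.
SE = √(2.0308159 × 10^8) = 14251.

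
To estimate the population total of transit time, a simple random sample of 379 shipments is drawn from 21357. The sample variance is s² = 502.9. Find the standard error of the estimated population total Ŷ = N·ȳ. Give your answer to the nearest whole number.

Var(Ŷ) = N²·Var(ȳ) = N²·(1 − n/N)·s²/n.
f = 379/21357 = 0.01774594; Var(ȳ) = 0.98225406·502.9/379 = 1.3033656.
Var(Ŷ) = 21357² · 1.3033656 = 5.9449301 × 10^8.
SE(Ŷ) = √(5.9449301 × 10^8) = 24382.

24382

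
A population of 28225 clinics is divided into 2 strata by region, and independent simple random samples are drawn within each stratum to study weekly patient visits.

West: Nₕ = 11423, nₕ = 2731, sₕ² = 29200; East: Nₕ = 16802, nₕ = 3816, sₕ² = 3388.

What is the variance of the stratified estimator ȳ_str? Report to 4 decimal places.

Var(ȳ_str) = Σₕ Wₕ²(1 − fₕ)sₕ²/nₕ with Wₕ = Nₕ/N, N = 28225.
West: Wₕ = 0.40471213; term = 0.40471213²·(1 − 0.23907905)·29200/2731 = 1.3325796.
East: Wₕ = 0.59528787; term = 0.59528787²·(1 − 0.22711582)·3388/3816 = 0.24316637.
Sum = 1.575746.

1.5757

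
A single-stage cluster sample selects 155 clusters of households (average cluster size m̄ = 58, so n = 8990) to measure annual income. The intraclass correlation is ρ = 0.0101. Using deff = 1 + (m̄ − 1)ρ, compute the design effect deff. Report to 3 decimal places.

1.576

deff = 1 + (58 − 1)·0.0101 = 1 + 0.5757 = 1.5757.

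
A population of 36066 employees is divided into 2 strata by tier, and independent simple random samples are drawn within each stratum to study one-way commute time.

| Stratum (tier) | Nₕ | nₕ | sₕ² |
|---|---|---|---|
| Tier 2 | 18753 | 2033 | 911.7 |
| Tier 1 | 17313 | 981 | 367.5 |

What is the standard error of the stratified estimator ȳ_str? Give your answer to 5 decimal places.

Var(ȳ_str) = Σₕ Wₕ²(1 − fₕ)sₕ²/nₕ with Wₕ = Nₕ/N, N = 36066.
Tier 2: Wₕ = 0.51996340; term = 0.51996340²·(1 − 0.10840932)·911.7/2033 = 0.10809999.
Tier 1: Wₕ = 0.48003660; term = 0.48003660²·(1 − 0.05666262)·367.5/981 = 0.081433683.
Sum = 0.18953367.
SE = √(0.18953367) = 0.43535.

0.43535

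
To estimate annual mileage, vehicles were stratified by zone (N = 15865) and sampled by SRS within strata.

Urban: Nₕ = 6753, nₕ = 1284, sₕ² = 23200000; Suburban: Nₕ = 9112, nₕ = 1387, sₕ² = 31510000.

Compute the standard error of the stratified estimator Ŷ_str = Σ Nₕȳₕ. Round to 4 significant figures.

Var(Ŷ_str) = Σₕ Nₕ²(1 − fₕ)sₕ²/nₕ.
Urban: 6753²·(1 − 1284/6753)·23200000/1284 = 6.6731 × 10^11.
Suburban: 9112²·(1 − 1387/9112)·31510000/1387 = 1.5991314 × 10^12.
Sum = 2.2664414 × 10^12.
SE = √(2.2664414 × 10^12) = 1.505 × 10^6.

1.505 × 10^6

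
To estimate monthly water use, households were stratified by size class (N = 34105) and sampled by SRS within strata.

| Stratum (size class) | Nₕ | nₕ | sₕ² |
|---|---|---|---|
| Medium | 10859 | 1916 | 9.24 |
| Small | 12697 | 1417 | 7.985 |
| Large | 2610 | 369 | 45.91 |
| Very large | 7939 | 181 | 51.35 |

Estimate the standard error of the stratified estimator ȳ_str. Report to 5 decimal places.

Var(ȳ_str) = Σₕ Wₕ²(1 − fₕ)sₕ²/nₕ with Wₕ = Nₕ/N, N = 34105.
Medium: Wₕ = 0.31839906; term = 0.31839906²·(1 − 0.17644350)·9.24/1916 = 4.0263676 × 10^-4.
Small: Wₕ = 0.37229145; term = 0.37229145²·(1 − 0.11160117)·7.985/1417 = 6.9387171 × 10^-4.
Large: Wₕ = 0.07652837; term = 0.07652837²·(1 − 0.14137931)·45.91/369 = 6.2564385 × 10^-4.
Very large: Wₕ = 0.23278112; term = 0.23278112²·(1 − 0.02279884)·51.35/181 = 0.01502247.
Sum = 0.016744622.
SE = √(0.016744622) = 0.12940.

0.12940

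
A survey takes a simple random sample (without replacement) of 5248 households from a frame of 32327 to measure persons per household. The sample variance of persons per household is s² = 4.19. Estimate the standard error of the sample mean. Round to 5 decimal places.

Under SRS without replacement, Var(ȳ) = (1 − f)·s²/n with f = n/N = 5248/32327 = 0.16234108.
Var(ȳ) = (1 − 0.16234108)·4.19/5248 = 0.83765892·7.9839939 × 10^-4 = 6.6878637 × 10^-4.
SE(ȳ) = √(6.6878637 × 10^-4) = 0.02586.

0.02586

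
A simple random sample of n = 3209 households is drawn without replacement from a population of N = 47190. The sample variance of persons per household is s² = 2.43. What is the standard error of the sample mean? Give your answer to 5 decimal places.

0.02657

Under SRS without replacement, Var(ȳ) = (1 − f)·s²/n with f = n/N = 3209/47190 = 0.06800170.
Var(ȳ) = (1 − 0.06800170)·2.43/3209 = 0.93199830·7.5724525 × 10^-4 = 7.0575129 × 10^-4.
SE(ȳ) = √(7.0575129 × 10^-4) = 0.02657.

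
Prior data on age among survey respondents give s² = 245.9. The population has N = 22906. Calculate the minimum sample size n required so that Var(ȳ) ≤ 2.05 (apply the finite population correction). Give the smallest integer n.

120

Without fpc, n₀ = s²/D = 245.9/2.05 = 119.9512.
With fpc, (1 − n/N)·s²/n ≤ D requires n ≥ n₀/(1 + n₀/N) = 119.9512/(1 + 119.9512/22906) = 119.3263.
Rounding up, n = 120.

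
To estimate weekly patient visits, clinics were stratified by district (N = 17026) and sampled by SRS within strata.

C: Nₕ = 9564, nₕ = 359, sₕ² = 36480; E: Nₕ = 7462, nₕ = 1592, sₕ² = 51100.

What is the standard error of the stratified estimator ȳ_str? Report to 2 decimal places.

5.98

Var(ȳ_str) = Σₕ Wₕ²(1 − fₕ)sₕ²/nₕ with Wₕ = Nₕ/N, N = 17026.
C: Wₕ = 0.56172912; term = 0.56172912²·(1 − 0.03753660)·36480/359 = 30.860182.
E: Wₕ = 0.43827088; term = 0.43827088²·(1 − 0.21334763)·51100/1592 = 4.8500467.
Sum = 35.710229.
SE = √(35.710229) = 5.98.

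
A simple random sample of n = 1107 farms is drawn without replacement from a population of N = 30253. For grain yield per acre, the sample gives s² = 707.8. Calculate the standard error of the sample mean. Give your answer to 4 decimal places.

0.7849

Under SRS without replacement, Var(ȳ) = (1 − f)·s²/n with f = n/N = 1107/30253 = 0.03659141.
Var(ȳ) = (1 − 0.03659141)·707.8/1107 = 0.96340859·0.63938573 = 0.6159897.
SE(ȳ) = √(0.6159897) = 0.7849.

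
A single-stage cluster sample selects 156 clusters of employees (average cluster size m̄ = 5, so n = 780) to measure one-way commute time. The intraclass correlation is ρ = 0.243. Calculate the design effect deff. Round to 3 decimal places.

1.972

deff = 1 + (5 − 1)·0.243 = 1 + 0.972 = 1.972.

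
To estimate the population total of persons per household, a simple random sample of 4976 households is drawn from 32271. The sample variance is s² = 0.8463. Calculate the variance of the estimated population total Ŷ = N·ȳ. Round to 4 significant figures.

Var(Ŷ) = N²·Var(ȳ) = N²·(1 − n/N)·s²/n.
f = 4976/32271 = 0.15419417; Var(ȳ) = 0.84580583·0.8463/4976 = 1.4385158 × 10^-4.
Var(Ŷ) = 32271² · (1.4385158 × 10^-4) = 149809.54.

149800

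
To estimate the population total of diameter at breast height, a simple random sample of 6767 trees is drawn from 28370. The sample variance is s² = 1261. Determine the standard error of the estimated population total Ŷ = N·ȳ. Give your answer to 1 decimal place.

10686.8

Var(Ŷ) = N²·Var(ȳ) = N²·(1 − n/N)·s²/n.
f = 6767/28370 = 0.23852661; Var(ȳ) = 0.76147339·1261/6767 = 0.14189714.
Var(Ŷ) = 28370² · 0.14189714 = 1.1420689 × 10^8.
SE(Ŷ) = √(1.1420689 × 10^8) = 10686.8.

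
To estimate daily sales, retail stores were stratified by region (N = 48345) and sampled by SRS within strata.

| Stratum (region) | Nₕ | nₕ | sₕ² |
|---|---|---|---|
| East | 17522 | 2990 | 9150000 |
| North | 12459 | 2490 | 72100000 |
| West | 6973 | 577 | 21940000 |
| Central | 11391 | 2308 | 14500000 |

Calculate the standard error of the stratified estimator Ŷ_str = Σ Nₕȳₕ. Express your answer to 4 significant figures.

Var(Ŷ_str) = Σₕ Nₕ²(1 − fₕ)sₕ²/nₕ.
East: 17522²·(1 − 2990/17522)·9150000/2990 = 7.7921799 × 10^11.
North: 12459²·(1 − 2490/12459)·72100000/2490 = 3.5964224 × 10^12.
West: 6973²·(1 − 577/6973)·21940000/577 = 1.6958558 × 10^12.
Central: 11391²·(1 − 2308/11391)·14500000/2308 = 6.5001498 × 10^11.
Sum = 6.7215112 × 10^12.
SE = √(6.7215112 × 10^12) = 2.593 × 10^6.

2.593 × 10^6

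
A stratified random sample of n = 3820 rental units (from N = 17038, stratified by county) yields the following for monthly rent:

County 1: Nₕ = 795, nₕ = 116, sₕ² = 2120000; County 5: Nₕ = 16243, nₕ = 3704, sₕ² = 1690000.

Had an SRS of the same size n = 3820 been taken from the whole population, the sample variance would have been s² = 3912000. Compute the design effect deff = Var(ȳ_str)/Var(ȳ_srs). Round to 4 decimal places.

0.4457

Var(ȳ_str) = Σ Wₕ²(1−fₕ)sₕ²/nₕ with Wₕ = Nₕ/17038:
  County 1: (795/17038)²·(1−116/795)·2120000/116 = 33.984239
  County 5: (16243/17038)²·(1−3704/16243)·1690000/3704 = 320.11619
  → Var(ȳ_str) = 354.10043.
Var(ȳ_srs) = (1 − 3820/17038)·3912000/3820 = 794.47936.
deff = 354.10043 / 794.47936 = 0.4457.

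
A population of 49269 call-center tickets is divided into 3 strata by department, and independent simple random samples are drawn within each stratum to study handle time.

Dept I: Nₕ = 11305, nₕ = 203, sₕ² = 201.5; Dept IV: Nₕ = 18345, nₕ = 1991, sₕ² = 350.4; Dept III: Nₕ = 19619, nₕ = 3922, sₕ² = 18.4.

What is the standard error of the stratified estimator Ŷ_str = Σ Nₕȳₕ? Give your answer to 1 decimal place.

Var(Ŷ_str) = Σₕ Nₕ²(1 − fₕ)sₕ²/nₕ.
Dept I: 11305²·(1 − 203/11305)·201.5/203 = 1.2458071 × 10^8.
Dept IV: 18345²·(1 − 1991/18345)·350.4/1991 = 5.2800076 × 10^7.
Dept III: 19619²·(1 − 3922/19619)·18.4/3922 = 1.4447868 × 10^6.
Sum = 1.7882557 × 10^8.
SE = √(1.7882557 × 10^8) = 13372.6.

13372.6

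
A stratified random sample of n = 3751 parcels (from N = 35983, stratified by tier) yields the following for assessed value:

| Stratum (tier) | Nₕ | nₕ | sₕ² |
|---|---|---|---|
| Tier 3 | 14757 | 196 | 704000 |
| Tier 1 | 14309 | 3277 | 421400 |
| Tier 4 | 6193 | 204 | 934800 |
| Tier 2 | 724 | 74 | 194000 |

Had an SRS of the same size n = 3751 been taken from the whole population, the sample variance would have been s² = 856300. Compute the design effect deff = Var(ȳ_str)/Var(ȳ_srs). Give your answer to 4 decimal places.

3.6383

Var(ȳ_str) = Σ Wₕ²(1−fₕ)sₕ²/nₕ with Wₕ = Nₕ/35983:
  Tier 3: (14757/35983)²·(1−196/14757)·704000/196 = 596.08903
  Tier 1: (14309/35983)²·(1−3277/14309)·421400/3277 = 15.677864
  Tier 4: (6193/35983)²·(1−204/6193)·934800/204 = 131.26508
  Tier 2: (724/35983)²·(1−74/724)·194000/74 = 0.95285583
  → Var(ȳ_str) = 743.98483.
Var(ȳ_srs) = (1 − 3751/35983)·856300/3751 = 204.48844.
deff = 743.98483 / 204.48844 = 3.6383.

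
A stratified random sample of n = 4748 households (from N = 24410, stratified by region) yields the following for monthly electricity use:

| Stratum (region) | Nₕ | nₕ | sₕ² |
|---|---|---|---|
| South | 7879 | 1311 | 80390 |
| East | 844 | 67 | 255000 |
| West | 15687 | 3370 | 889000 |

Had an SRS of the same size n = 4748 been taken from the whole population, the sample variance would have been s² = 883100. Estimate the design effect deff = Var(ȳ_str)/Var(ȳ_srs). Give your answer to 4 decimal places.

0.6345

Var(ȳ_str) = Σ Wₕ²(1−fₕ)sₕ²/nₕ with Wₕ = Nₕ/24410:
  South: (7879/24410)²·(1−1311/7879)·80390/1311 = 5.3255936
  East: (844/24410)²·(1−67/844)·255000/67 = 4.1888353
  West: (15687/24410)²·(1−3370/15687)·889000/3370 = 85.542343
  → Var(ȳ_str) = 95.056772.
Var(ȳ_srs) = (1 − 4748/24410)·883100/4748 = 149.81631.
deff = 95.056772 / 149.81631 = 0.6345.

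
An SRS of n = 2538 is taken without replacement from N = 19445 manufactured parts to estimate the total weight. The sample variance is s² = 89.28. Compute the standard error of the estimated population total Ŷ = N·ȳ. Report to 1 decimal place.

3400.7

Var(Ŷ) = N²·Var(ȳ) = N²·(1 − n/N)·s²/n.
f = 2538/19445 = 0.13052199; Var(ȳ) = 0.86947801·89.28/2538 = 0.030585893.
Var(Ŷ) = 19445² · 0.030585893 = 1.1564772 × 10^7.
SE(Ŷ) = √(1.1564772 × 10^7) = 3400.7.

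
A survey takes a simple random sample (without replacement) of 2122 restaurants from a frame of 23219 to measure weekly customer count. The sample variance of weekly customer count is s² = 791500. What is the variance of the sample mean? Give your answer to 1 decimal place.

338.9

Under SRS without replacement, Var(ȳ) = (1 − f)·s²/n with f = n/N = 2122/23219 = 0.09139067.
Var(ȳ) = (1 − 0.09139067)·791500/2122 = 0.90860933·372.99717 = 338.90871.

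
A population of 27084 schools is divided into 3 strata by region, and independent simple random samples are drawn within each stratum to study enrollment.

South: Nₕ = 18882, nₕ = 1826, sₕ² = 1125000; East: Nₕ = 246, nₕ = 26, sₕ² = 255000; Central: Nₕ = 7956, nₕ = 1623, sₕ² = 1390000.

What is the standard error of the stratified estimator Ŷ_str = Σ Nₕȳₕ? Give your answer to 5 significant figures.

492040

Var(Ŷ_str) = Σₕ Nₕ²(1 − fₕ)sₕ²/nₕ.
South: 18882²·(1 − 1826/18882)·1125000/1826 = 1.9841611 × 10^11.
East: 246²·(1 − 26/246)·255000/26 = 5.3079231 × 10^8.
Central: 7956²·(1 − 1623/7956)·1390000/1623 = 4.3151962 × 10^10.
Sum = 2.4209886 × 10^11.
SE = √(2.4209886 × 10^11) = 492040.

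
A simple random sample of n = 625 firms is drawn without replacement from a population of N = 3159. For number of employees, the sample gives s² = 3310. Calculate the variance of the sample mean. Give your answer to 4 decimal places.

4.2482

Under SRS without replacement, Var(ȳ) = (1 − f)·s²/n with f = n/N = 625/3159 = 0.19784742.
Var(ȳ) = (1 − 0.19784742)·3310/625 = 0.80215258·5.296 = 4.2482001.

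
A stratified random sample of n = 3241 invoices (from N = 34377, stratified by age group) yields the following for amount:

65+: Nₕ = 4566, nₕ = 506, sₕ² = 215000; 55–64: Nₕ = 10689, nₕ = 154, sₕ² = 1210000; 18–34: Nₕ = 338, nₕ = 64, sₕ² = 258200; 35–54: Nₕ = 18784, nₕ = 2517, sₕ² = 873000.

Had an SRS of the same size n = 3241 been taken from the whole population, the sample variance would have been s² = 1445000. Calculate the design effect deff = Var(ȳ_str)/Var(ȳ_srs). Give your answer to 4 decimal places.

2.0934

Var(ȳ_str) = Σ Wₕ²(1−fₕ)sₕ²/nₕ with Wₕ = Nₕ/34377:
  65+: (4566/34377)²·(1−506/4566)·215000/506 = 6.6652115
  55–64: (10689/34377)²·(1−154/10689)·1210000/154 = 748.68704
  18–34: (338/34377)²·(1−64/338)·258200/64 = 0.31616048
  35–54: (18784/34377)²·(1−2517/18784)·873000/2517 = 89.678973
  → Var(ȳ_str) = 845.34738.
Var(ȳ_srs) = (1 − 3241/34377)·1445000/3241 = 403.81613.
deff = 845.34738 / 403.81613 = 2.0934.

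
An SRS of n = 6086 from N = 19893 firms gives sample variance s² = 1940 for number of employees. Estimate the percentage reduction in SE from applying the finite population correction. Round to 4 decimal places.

16.6895

f = n/N = 6086/19893 = 0.30593676.
SE_no-fpc = √(s²/n) = 0.56459222; SE_fpc = √((1−f)s²/n) = 0.47036437.
Ratio = √(1−f) = 0.83310458. Reduction = 100·(1 − 0.83310458) = 16.6895%.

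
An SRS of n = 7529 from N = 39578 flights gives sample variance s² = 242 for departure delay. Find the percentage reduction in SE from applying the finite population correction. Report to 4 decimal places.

10.0129

f = n/N = 7529/39578 = 0.19023195.
SE_no-fpc = √(s²/n) = 0.17928297; SE_fpc = √((1−f)s²/n) = 0.16133157.
Ratio = √(1−f) = 0.89987113. Reduction = 100·(1 − 0.89987113) = 10.0129%.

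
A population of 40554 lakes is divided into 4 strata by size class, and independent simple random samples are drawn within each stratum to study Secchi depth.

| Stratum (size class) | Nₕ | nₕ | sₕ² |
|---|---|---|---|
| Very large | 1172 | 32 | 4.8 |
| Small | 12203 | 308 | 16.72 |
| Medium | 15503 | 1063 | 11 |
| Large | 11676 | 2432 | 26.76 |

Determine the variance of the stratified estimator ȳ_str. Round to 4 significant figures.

0.007044

Var(ȳ_str) = Σₕ Wₕ²(1 − fₕ)sₕ²/nₕ with Wₕ = Nₕ/N, N = 40554.
Very large: Wₕ = 0.02889974; term = 0.02889974²·(1 − 0.02730375)·4.8/32 = 1.2185864 × 10^-4.
Small: Wₕ = 0.30090743; term = 0.30090743²·(1 − 0.02523970)·16.72/308 = 0.0047912543.
Medium: Wₕ = 0.38228042; term = 0.38228042²·(1 − 0.06856737)·11/1063 = 0.0014085588.
Large: Wₕ = 0.28791241; term = 0.28791241²·(1 − 0.20829051)·26.76/2432 = 7.2211966 × 10^-4.
Sum = 0.0070437914.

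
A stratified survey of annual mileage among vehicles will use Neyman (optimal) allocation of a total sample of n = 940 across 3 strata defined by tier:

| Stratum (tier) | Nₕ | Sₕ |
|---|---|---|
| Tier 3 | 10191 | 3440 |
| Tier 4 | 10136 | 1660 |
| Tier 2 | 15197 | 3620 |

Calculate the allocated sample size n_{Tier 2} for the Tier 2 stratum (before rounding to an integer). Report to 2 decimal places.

483.76

Neyman allocation: nₕ = n·NₕSₕ / Σⱼ NⱼSⱼ.
Σ NⱼSⱼ = 10191·3440 + 10136·1660 + 15197·3620 = 1.0689594 × 10^8.
n_{Tier 2} = 940·15197·3620 / (1.0689594 × 10^8) = 483.76.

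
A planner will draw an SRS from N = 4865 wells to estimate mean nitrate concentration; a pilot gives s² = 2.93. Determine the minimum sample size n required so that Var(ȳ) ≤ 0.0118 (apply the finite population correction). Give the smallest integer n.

237

Without fpc, n₀ = s²/D = 2.93/0.0118 = 248.3051.
With fpc, (1 − n/N)·s²/n ≤ D requires n ≥ n₀/(1 + n₀/N) = 248.3051/(1 + 248.3051/4865) = 236.2473.
Rounding up, n = 237.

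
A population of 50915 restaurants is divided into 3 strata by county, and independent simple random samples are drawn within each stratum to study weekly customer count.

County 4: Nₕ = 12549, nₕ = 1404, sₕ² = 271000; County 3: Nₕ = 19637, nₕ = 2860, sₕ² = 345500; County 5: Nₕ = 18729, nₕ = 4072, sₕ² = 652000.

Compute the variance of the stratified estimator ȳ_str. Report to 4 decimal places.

42.7215

Var(ȳ_str) = Σₕ Wₕ²(1 − fₕ)sₕ²/nₕ with Wₕ = Nₕ/N, N = 50915.
County 4: Wₕ = 0.24646961; term = 0.24646961²·(1 − 0.11188142)·271000/1404 = 10.413576.
County 3: Wₕ = 0.38568202; term = 0.38568202²·(1 − 0.14564343)·345500/2860 = 15.35253.
County 5: Wₕ = 0.36784837; term = 0.36784837²·(1 − 0.21741684)·652000/4072 = 16.955399.
Sum = 42.721505.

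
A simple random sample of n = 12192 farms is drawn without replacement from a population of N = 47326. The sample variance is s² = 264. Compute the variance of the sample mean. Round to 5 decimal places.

0.01608

Under SRS without replacement, Var(ȳ) = (1 − f)·s²/n with f = n/N = 12192/47326 = 0.25761738.
Var(ȳ) = (1 − 0.25761738)·264/12192 = 0.74238262·0.021653543 = 0.016075214.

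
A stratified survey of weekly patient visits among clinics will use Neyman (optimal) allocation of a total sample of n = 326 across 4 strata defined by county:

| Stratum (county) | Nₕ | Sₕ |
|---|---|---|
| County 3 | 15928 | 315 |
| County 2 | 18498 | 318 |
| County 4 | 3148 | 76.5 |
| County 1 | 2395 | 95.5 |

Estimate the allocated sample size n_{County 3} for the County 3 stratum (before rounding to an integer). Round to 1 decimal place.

Neyman allocation: nₕ = n·NₕSₕ / Σⱼ NⱼSⱼ.
Σ NⱼSⱼ = 15928·315 + 18498·318 + 3148·76.5 + 2395·95.5 = 1.1369228 × 10^7.
n_{County 3} = 326·15928·315 / (1.1369228 × 10^7) = 143.9.

143.9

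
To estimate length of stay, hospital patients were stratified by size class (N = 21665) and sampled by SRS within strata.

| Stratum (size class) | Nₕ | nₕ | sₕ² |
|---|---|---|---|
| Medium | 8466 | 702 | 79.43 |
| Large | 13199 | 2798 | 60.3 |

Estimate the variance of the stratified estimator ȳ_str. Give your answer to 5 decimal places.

Var(ȳ_str) = Σₕ Wₕ²(1 − fₕ)sₕ²/nₕ with Wₕ = Nₕ/N, N = 21665.
Medium: Wₕ = 0.39076852; term = 0.39076852²·(1 − 0.08291991)·79.43/702 = 0.015845059.
Large: Wₕ = 0.60923148; term = 0.60923148²·(1 − 0.21198576)·60.3/2798 = 0.0063033053.
Sum = 0.022148364.

0.02215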